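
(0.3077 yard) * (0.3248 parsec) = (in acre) 6.968e+11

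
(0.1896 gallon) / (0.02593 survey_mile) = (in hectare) 1.72e-09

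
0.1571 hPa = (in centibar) 0.01571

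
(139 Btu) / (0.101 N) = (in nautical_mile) 784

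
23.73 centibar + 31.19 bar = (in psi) 455.8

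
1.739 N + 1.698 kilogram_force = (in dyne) 1.839e+06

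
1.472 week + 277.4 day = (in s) 2.486e+07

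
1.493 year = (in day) 544.9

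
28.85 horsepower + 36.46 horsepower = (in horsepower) 65.31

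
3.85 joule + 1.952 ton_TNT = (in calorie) 1.952e+09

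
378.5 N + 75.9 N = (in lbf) 102.2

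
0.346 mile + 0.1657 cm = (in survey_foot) 1827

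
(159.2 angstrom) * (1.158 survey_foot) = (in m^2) 5.619e-09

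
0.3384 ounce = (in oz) 0.3384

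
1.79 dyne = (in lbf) 4.024e-06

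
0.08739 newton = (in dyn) 8739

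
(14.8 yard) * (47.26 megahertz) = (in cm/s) 6.396e+10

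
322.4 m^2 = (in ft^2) 3470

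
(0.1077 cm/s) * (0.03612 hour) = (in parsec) 4.539e-18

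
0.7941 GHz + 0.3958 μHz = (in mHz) 7.941e+11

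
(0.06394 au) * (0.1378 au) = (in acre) 4.873e+16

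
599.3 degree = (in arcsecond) 2.157e+06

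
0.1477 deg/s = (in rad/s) 0.002578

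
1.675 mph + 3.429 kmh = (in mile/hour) 3.806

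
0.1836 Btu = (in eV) 1.209e+21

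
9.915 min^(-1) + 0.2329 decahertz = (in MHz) 2.494e-06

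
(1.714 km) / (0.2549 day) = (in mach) 0.0002286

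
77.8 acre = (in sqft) 3.389e+06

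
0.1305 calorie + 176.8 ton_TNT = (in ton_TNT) 176.8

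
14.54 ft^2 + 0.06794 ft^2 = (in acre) 0.0003354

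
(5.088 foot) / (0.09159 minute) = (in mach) 0.0008288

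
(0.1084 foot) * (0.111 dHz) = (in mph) 0.0008204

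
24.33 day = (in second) 2.102e+06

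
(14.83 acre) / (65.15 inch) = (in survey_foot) 1.19e+05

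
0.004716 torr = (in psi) 9.119e-05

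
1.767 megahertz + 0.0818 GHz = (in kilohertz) 8.357e+04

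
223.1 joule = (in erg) 2.231e+09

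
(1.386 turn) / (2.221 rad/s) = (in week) 6.483e-06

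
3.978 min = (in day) 0.002763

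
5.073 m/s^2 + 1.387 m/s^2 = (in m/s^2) 6.46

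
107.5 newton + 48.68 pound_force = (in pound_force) 72.85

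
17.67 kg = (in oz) 623.3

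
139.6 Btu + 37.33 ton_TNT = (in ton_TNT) 37.33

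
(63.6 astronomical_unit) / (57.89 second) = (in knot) 3.195e+11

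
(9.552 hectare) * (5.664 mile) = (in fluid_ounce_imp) 3.064e+13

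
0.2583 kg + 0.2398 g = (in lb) 0.57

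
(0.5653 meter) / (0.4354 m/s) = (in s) 1.298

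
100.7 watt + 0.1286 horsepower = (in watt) 196.6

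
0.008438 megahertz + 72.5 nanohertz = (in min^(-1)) 5.063e+05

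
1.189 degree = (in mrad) 20.75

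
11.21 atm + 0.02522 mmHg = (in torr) 8520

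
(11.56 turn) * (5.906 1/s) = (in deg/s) 2.458e+04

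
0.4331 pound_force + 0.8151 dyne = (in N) 1.927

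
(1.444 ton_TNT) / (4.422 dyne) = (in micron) 1.366e+20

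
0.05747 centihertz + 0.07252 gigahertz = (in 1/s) 7.252e+07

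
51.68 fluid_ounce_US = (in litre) 1.528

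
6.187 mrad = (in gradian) 0.3939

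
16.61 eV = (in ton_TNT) 6.36e-28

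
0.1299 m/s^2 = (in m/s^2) 0.1299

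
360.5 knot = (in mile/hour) 414.9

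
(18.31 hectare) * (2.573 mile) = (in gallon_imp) 1.668e+11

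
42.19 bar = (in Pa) 4.219e+06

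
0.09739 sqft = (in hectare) 9.048e-07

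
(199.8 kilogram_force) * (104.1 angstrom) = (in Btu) 1.933e-08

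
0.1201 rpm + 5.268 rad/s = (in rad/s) 5.281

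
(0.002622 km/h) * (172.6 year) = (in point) 1.124e+10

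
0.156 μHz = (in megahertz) 1.56e-13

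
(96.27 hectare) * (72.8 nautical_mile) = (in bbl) 8.164e+11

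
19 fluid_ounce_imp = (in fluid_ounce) 18.25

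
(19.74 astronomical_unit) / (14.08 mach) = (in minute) 1.027e+07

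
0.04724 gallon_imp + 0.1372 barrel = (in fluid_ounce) 744.8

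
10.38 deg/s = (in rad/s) 0.1812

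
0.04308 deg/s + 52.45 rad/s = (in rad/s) 52.45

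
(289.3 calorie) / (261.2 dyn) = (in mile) 288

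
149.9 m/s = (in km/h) 539.6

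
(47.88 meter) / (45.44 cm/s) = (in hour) 0.02927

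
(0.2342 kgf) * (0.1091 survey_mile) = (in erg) 4.033e+09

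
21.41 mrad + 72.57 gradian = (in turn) 0.1848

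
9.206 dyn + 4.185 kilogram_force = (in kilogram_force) 4.185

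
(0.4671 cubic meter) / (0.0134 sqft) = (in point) 1.064e+06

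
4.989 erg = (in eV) 3.114e+12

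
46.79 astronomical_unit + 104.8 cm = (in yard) 7.655e+12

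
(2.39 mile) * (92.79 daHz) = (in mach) 1.048e+04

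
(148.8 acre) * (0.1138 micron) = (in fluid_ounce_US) 2317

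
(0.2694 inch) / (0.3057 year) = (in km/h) 2.555e-09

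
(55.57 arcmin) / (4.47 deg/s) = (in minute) 0.003453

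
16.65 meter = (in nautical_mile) 0.00899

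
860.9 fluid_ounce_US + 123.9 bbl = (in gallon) 5211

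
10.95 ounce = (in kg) 0.3104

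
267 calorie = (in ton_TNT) 2.67e-07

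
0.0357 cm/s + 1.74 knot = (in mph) 2.003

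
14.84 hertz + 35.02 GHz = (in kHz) 3.502e+07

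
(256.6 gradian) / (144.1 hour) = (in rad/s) 7.77e-06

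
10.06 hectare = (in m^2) 1.006e+05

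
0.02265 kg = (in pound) 0.04993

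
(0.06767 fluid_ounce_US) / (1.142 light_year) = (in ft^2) 1.994e-21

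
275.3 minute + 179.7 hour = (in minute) 1.106e+04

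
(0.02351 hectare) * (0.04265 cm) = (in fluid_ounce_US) 3391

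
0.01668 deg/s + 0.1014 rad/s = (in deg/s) 5.826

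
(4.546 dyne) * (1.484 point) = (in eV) 1.485e+11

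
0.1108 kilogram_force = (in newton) 1.087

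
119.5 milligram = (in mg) 119.5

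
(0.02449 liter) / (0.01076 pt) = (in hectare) 0.0006452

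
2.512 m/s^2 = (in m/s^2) 2.512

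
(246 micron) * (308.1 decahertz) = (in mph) 1.695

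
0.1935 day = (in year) 0.0005301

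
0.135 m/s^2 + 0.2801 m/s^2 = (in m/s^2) 0.4151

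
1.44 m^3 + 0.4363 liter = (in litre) 1440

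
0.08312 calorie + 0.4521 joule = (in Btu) 0.0007581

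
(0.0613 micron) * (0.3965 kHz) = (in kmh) 8.75e-05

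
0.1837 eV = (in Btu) 2.79e-23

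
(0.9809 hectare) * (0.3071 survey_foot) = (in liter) 9.182e+05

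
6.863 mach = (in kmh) 8413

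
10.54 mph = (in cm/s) 471.2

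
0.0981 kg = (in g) 98.1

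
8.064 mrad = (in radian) 0.008064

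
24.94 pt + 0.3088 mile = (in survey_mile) 0.3088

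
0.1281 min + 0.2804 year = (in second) 8.843e+06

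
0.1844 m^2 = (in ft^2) 1.985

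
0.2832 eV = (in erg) 4.537e-13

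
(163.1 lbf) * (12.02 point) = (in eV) 1.92e+19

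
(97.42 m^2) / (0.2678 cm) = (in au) 2.432e-07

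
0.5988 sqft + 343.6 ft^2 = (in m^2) 31.98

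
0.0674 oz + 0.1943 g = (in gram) 2.105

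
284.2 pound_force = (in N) 1264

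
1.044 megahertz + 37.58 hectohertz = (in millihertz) 1.048e+09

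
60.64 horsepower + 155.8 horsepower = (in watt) 1.614e+05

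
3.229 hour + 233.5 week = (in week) 233.5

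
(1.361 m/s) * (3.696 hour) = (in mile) 11.25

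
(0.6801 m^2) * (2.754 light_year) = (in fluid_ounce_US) 5.992e+20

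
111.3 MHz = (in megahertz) 111.3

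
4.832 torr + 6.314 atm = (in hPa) 6404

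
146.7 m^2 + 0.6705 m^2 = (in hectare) 0.01474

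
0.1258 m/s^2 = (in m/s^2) 0.1258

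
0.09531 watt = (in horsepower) 0.0001278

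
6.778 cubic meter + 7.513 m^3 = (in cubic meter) 14.29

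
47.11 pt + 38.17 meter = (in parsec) 1.238e-15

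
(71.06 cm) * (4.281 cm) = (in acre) 7.517e-06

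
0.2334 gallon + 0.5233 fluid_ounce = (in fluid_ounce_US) 30.4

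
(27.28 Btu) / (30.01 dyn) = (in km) 9.591e+04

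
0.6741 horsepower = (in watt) 502.7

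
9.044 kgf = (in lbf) 19.94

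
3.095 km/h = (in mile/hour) 1.923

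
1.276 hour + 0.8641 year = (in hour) 7571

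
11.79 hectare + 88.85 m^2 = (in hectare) 11.8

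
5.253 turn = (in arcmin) 1.135e+05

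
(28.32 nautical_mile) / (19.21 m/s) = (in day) 0.0316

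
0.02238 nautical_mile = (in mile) 0.02575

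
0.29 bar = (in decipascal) 2.9e+05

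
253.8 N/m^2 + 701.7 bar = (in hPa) 7.017e+05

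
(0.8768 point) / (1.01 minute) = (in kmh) 1.838e-05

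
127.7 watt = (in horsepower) 0.1712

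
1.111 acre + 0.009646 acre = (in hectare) 0.4535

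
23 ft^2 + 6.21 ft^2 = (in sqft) 29.21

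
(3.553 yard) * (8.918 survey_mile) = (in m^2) 4.663e+04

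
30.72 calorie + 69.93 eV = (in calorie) 30.72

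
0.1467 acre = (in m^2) 593.7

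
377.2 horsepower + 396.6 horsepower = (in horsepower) 773.8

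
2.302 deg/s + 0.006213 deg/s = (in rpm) 0.3847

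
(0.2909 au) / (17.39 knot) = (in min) 8.107e+07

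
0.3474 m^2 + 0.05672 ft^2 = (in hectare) 3.527e-05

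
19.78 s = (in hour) 0.005494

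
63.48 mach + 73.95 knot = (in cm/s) 2.165e+06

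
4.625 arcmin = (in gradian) 0.08565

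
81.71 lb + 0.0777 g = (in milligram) 3.706e+07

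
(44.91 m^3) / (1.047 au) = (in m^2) 2.867e-10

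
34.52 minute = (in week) 0.003425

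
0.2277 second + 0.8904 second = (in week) 1.849e-06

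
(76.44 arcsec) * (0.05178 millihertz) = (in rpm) 1.832e-07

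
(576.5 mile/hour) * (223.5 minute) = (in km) 3456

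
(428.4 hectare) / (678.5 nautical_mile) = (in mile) 0.002118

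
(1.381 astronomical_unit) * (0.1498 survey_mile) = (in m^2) 4.981e+13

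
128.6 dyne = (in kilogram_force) 0.0001311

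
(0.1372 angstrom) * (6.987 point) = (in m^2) 3.382e-14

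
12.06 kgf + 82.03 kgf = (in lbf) 207.4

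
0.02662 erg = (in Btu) 2.523e-12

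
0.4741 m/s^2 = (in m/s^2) 0.4741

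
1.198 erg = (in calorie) 2.863e-08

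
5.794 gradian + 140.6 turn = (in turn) 140.6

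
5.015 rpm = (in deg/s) 30.09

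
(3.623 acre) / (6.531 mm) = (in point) 6.364e+09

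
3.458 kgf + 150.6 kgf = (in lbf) 339.6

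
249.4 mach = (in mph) 1.9e+05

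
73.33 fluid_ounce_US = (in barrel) 0.01364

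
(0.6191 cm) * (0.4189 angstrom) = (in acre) 6.408e-17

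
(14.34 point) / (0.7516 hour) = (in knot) 3.634e-06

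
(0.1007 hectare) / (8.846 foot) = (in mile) 0.2321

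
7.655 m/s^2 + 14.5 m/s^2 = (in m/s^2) 22.16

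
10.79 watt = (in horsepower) 0.01447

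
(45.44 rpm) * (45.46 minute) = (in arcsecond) 2.677e+09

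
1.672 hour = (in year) 0.0001909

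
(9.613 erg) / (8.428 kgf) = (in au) 7.775e-20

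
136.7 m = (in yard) 149.5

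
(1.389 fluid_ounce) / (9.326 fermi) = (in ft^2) 4.741e+10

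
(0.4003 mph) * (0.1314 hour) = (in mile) 0.0526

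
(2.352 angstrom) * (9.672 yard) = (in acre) 5.14e-13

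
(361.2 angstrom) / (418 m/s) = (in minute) 1.44e-12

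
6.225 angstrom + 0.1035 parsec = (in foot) 1.048e+16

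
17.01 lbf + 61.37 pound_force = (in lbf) 78.38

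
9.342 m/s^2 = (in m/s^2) 9.342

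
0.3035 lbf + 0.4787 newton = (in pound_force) 0.4111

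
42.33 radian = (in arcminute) 1.455e+05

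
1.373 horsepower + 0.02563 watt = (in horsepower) 1.373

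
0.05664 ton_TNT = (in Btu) 2.246e+05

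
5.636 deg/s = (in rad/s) 0.09837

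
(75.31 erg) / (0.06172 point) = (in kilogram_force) 0.03527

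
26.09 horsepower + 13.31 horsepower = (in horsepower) 39.4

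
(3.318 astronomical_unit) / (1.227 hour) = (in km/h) 4.045e+08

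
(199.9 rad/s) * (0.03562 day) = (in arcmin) 2.115e+09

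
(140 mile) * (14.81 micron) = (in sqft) 35.92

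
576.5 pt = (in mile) 0.0001264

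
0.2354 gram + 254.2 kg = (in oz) 8967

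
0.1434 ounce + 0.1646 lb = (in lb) 0.1736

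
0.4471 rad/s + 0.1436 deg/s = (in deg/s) 25.76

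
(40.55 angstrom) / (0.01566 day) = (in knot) 5.826e-12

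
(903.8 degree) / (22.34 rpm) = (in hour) 0.001873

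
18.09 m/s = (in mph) 40.47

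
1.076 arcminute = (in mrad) 0.313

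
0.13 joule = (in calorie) 0.03107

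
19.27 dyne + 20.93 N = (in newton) 20.93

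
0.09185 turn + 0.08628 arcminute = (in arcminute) 1984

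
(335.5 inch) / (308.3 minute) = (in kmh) 0.001658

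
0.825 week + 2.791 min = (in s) 4.991e+05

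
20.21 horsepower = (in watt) 1.507e+04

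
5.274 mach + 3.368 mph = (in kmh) 6470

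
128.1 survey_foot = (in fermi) 3.904e+16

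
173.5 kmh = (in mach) 0.1415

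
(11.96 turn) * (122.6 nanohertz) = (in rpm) 8.798e-05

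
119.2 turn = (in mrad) 7.49e+05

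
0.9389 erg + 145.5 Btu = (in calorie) 3.669e+04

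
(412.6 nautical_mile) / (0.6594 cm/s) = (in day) 1341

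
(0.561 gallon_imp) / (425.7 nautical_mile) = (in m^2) 3.235e-09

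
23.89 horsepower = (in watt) 1.781e+04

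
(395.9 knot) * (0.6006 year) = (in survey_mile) 2.397e+06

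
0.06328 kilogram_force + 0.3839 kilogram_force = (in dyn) 4.385e+05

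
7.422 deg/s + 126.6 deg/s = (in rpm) 22.34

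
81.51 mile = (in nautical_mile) 70.83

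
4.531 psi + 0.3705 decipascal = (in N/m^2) 3.124e+04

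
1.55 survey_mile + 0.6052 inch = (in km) 2.495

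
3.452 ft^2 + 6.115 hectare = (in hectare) 6.115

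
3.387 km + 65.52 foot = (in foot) 1.118e+04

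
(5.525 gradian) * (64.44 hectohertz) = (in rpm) 5340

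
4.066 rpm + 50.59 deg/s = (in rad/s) 1.309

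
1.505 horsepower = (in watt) 1122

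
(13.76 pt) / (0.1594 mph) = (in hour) 1.892e-05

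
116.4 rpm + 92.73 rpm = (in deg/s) 1255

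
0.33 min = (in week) 3.274e-05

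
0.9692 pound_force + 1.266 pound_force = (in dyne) 9.943e+05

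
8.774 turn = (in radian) 55.13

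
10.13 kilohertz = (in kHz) 10.13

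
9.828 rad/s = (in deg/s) 563.1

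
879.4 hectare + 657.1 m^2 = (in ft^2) 9.466e+07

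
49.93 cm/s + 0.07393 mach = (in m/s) 25.67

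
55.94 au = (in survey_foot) 2.746e+13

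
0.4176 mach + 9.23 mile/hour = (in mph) 327.3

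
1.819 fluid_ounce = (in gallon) 0.01421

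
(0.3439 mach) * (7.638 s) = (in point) 2.535e+06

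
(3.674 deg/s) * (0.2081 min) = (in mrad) 800.6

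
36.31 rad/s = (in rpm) 346.7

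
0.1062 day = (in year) 0.000291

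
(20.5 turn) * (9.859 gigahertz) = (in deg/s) 7.276e+13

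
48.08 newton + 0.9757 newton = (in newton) 49.06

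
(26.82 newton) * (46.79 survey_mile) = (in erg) 2.02e+13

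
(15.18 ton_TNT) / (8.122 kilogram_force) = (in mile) 4.955e+05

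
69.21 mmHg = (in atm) 0.09107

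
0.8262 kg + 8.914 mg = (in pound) 1.821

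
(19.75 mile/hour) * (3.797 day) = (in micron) 2.896e+12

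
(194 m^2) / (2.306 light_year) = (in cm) 8.892e-13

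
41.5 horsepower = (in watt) 3.095e+04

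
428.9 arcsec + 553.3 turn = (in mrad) 3.476e+06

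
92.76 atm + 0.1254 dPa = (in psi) 1363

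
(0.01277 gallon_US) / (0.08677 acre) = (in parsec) 4.461e-24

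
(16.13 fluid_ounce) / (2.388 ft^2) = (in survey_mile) 1.336e-06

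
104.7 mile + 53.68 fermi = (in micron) 1.685e+11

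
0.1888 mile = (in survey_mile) 0.1888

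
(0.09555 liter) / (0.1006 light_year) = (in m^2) 1.004e-19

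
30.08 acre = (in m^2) 1.217e+05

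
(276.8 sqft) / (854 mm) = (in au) 2.013e-10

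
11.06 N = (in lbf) 2.486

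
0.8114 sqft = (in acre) 1.863e-05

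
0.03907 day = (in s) 3376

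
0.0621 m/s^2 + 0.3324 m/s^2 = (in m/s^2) 0.3945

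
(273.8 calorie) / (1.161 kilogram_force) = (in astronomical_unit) 6.726e-10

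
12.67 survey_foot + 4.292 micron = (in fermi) 3.862e+15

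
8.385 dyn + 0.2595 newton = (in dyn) 2.596e+04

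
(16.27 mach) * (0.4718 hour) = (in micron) 9.409e+12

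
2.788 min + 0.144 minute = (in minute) 2.932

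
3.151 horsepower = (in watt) 2350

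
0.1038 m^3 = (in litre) 103.8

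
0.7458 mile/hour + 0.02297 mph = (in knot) 0.668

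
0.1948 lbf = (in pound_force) 0.1948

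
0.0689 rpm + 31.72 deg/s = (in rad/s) 0.5608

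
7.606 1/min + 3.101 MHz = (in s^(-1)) 3.101e+06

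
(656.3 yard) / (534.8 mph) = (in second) 2.51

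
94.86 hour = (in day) 3.953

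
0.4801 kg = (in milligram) 4.801e+05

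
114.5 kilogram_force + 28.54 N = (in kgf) 117.4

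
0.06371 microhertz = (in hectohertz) 6.371e-10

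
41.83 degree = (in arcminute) 2510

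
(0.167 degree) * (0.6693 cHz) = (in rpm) 0.0001863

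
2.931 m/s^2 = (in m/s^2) 2.931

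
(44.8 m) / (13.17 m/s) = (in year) 1.079e-07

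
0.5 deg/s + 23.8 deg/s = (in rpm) 4.05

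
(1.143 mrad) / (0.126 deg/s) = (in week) 8.594e-07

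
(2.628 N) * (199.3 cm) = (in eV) 3.269e+19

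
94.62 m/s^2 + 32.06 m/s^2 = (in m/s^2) 126.7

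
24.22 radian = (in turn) 3.855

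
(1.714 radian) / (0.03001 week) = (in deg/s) 0.005411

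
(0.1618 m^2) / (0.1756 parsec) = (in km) 2.986e-20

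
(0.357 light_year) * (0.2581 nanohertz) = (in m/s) 8.717e+05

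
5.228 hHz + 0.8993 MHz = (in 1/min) 5.399e+07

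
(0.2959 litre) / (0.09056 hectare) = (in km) 3.267e-10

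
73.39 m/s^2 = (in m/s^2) 73.39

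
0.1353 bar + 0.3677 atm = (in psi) 7.366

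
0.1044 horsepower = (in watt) 77.85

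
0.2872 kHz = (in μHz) 2.872e+08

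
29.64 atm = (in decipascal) 3.003e+07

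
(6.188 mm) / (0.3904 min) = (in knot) 0.0005135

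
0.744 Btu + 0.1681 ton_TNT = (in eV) 4.39e+27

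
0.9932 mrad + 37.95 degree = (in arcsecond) 1.368e+05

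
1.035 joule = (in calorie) 0.2474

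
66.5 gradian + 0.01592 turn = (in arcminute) 3935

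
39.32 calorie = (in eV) 1.027e+21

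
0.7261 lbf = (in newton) 3.23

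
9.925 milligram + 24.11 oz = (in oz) 24.11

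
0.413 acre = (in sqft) 1.799e+04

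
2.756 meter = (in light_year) 2.913e-16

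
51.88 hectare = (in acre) 128.2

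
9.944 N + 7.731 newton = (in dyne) 1.768e+06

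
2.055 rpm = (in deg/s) 12.33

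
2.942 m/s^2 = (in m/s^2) 2.942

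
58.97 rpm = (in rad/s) 6.175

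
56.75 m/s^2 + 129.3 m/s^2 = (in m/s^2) 186.1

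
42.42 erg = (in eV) 2.648e+13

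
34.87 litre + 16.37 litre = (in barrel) 0.3223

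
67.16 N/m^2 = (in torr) 0.5037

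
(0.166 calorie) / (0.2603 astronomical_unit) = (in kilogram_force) 1.819e-12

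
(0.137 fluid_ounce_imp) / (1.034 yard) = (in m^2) 4.117e-06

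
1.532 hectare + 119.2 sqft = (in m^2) 1.533e+04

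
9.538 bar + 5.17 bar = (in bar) 14.71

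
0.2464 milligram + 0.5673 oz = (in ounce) 0.5673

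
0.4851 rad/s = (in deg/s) 27.79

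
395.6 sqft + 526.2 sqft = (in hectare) 0.008564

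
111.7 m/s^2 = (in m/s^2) 111.7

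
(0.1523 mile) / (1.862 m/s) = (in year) 4.174e-06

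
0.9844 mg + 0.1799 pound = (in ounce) 2.878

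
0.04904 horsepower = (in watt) 36.57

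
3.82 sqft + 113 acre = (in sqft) 4.922e+06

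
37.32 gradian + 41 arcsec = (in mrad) 586.4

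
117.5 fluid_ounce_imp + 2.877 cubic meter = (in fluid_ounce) 9.74e+04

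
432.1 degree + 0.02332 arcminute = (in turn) 1.2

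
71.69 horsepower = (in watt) 5.346e+04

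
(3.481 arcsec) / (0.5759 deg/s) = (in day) 1.943e-08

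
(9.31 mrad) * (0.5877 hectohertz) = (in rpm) 5.225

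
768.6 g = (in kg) 0.7686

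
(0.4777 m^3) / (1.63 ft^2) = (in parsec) 1.022e-16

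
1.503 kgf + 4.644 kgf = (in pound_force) 13.55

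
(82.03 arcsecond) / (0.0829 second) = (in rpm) 0.04581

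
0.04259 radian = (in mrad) 42.59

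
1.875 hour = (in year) 0.000214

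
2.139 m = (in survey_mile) 0.001329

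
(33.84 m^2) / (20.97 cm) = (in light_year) 1.706e-14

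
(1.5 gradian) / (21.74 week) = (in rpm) 1.711e-08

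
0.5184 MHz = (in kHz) 518.4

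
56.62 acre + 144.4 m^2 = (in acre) 56.66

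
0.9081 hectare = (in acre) 2.244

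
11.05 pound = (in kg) 5.012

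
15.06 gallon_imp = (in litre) 68.46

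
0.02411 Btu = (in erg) 2.544e+08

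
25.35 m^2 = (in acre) 0.006264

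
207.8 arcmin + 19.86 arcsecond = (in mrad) 60.54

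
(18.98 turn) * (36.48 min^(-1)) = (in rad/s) 72.51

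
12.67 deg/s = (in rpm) 2.112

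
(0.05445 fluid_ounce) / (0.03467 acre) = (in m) 1.148e-08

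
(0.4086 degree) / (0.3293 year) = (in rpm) 6.558e-09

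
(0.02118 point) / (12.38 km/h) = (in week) 3.593e-12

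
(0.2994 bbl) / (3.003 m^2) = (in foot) 0.052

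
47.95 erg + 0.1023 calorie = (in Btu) 0.0004057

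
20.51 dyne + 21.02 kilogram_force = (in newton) 206.1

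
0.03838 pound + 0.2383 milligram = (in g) 17.41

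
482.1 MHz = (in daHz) 4.821e+07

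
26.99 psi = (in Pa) 1.861e+05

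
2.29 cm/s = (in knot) 0.04451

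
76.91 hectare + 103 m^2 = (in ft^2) 8.28e+06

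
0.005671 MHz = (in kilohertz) 5.671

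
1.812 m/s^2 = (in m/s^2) 1.812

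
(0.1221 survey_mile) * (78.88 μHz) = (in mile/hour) 0.03467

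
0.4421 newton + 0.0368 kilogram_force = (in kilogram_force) 0.08188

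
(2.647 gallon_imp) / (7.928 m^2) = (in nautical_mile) 8.196e-07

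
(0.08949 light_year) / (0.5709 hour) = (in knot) 8.008e+11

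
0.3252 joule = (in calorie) 0.07772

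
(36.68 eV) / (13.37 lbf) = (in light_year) 1.044e-35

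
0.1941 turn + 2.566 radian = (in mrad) 3786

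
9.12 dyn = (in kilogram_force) 9.3e-06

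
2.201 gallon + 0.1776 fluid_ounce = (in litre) 8.337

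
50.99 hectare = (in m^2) 5.099e+05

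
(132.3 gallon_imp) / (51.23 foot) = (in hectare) 3.852e-06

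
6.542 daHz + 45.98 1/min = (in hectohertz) 0.6619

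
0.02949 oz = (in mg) 836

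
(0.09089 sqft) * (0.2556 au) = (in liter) 3.229e+11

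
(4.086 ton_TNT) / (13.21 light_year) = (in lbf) 3.075e-08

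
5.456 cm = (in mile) 3.39e-05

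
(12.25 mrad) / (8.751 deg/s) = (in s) 0.0802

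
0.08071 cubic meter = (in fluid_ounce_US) 2729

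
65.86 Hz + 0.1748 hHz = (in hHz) 0.8334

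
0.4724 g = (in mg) 472.4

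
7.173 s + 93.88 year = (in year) 93.88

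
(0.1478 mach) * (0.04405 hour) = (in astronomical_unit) 5.335e-08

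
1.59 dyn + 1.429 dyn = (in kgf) 3.079e-06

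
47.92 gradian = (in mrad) 752.7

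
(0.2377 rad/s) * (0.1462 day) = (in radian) 3003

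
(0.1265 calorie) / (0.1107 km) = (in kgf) 0.0004875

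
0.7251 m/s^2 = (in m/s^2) 0.7251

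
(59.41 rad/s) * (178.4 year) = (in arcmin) 1.149e+15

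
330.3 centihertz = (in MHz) 3.303e-06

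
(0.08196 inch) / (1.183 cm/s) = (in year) 5.58e-09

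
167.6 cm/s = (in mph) 3.749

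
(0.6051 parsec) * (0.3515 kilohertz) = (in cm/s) 6.563e+20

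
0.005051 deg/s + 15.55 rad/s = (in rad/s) 15.55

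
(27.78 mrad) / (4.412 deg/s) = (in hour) 0.0001002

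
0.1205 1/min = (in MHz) 2.008e-09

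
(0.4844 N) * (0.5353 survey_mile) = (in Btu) 0.3955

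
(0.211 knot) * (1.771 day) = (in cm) 1.661e+06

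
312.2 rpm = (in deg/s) 1873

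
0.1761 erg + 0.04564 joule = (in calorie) 0.01091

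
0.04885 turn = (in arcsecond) 6.331e+04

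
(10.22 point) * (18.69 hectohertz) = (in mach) 0.01979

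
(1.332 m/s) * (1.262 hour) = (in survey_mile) 3.76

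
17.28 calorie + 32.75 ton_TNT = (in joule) 1.37e+11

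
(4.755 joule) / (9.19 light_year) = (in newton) 5.469e-17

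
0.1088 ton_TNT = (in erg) 4.552e+15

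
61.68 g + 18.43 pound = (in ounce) 297.1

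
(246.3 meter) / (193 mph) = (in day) 3.304e-05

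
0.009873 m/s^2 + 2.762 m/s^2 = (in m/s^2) 2.772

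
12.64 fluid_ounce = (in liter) 0.3738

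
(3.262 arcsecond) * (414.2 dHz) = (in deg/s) 0.03753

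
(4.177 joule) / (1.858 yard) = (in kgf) 0.2507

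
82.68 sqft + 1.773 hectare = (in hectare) 1.774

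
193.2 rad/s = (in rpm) 1845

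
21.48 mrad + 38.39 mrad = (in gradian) 3.811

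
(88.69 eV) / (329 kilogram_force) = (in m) 4.404e-21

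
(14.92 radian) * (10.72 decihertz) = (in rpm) 152.7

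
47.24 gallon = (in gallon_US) 47.24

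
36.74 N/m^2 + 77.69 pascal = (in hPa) 1.144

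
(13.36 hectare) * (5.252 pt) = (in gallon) 6.539e+04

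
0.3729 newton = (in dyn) 3.729e+04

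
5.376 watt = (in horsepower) 0.007209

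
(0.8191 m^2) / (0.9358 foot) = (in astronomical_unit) 1.92e-11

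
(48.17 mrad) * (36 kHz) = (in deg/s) 9.936e+04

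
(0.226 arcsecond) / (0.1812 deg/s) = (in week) 5.728e-10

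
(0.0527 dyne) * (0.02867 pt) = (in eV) 3.327e+07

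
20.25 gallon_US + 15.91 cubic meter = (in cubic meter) 15.99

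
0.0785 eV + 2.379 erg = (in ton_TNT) 5.686e-17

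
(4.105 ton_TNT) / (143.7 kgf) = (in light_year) 1.288e-09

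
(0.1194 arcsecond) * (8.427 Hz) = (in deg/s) 0.0002795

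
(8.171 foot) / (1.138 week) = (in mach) 1.063e-08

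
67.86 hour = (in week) 0.4039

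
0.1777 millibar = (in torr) 0.1333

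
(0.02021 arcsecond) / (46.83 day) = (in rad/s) 2.422e-14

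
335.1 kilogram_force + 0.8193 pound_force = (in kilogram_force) 335.5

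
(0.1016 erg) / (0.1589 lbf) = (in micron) 0.01437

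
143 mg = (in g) 0.143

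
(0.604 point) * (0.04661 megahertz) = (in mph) 22.22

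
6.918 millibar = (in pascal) 691.8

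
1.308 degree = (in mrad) 22.83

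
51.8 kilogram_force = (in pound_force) 114.2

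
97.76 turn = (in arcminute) 2.112e+06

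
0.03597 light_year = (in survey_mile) 2.115e+11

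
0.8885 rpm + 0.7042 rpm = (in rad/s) 0.1668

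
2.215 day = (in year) 0.006068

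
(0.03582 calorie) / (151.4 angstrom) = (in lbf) 2.225e+06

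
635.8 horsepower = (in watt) 4.741e+05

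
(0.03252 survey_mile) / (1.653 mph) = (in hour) 0.01967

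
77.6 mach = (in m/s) 2.642e+04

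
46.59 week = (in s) 2.818e+07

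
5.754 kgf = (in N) 56.43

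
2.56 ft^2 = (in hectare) 2.378e-05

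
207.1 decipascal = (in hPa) 0.2071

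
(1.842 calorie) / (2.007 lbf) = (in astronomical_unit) 5.771e-12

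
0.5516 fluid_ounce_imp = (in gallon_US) 0.00414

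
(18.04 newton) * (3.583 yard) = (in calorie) 14.13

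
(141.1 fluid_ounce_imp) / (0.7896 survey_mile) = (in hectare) 3.155e-10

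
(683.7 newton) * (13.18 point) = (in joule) 3.179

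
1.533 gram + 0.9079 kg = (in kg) 0.9094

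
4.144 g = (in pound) 0.009136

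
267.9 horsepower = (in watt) 1.998e+05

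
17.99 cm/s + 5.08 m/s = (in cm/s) 526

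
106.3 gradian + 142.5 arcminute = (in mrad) 1711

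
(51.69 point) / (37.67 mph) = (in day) 1.253e-08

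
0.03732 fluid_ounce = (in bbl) 6.942e-06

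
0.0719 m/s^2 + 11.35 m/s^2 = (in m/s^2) 11.42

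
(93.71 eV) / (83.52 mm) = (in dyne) 1.798e-11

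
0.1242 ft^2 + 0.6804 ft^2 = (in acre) 1.847e-05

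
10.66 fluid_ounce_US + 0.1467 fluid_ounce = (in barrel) 0.00201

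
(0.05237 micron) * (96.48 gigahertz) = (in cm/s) 5.053e+05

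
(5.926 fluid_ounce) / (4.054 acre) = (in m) 1.068e-08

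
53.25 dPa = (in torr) 0.03994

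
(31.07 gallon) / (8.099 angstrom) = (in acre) 3.588e+04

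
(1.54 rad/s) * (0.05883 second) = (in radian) 0.0906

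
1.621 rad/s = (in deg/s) 92.88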